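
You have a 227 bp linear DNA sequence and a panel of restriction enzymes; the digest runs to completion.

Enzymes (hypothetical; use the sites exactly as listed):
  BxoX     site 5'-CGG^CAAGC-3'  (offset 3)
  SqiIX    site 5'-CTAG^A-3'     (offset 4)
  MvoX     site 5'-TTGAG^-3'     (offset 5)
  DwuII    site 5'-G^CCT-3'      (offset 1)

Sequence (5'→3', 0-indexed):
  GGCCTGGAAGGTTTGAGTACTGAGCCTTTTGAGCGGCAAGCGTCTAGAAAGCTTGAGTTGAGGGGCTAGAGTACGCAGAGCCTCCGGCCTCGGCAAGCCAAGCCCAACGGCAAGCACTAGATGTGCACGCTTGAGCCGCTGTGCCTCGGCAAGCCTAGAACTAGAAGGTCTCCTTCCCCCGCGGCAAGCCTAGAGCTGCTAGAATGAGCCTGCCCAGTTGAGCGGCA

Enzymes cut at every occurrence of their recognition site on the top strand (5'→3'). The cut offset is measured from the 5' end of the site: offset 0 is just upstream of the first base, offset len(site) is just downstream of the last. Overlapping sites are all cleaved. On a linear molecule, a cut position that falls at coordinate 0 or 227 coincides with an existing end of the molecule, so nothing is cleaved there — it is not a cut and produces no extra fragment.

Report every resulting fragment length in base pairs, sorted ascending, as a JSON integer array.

Site scan:
  BxoX (CGGCAAGC, off=3): starts [33, 90, 107, 146, 181] → cuts [36, 93, 110, 149, 184]
  SqiIX (CTAGA, off=4): starts [43, 65, 116, 154, 160, 189, 198] → cuts [47, 69, 120, 158, 164, 193, 202]
  MvoX (TTGAG, off=5): starts [12, 28, 52, 57, 130, 217] → cuts [17, 33, 57, 62, 135, 222]
  DwuII (GCCT, off=1): starts [1, 23, 79, 86, 142, 152, 187, 207] → cuts [2, 24, 80, 87, 143, 153, 188, 208]

All cut coordinates (distinct, sorted): [2, 17, 24, 33, 36, 47, 57, 62, 69, 80, 87, 93, 110, 120, 135, 143, 149, 153, 158, 164, 184, 188, 193, 202, 208, 222]

Fragments:
  [0,2): 2 bp
  [2,17): 15 bp
  [17,24): 7 bp
  [24,33): 9 bp
  [33,36): 3 bp
  [36,47): 11 bp
  [47,57): 10 bp
  [57,62): 5 bp
  [62,69): 7 bp
  [69,80): 11 bp
  [80,87): 7 bp
  [87,93): 6 bp
  [93,110): 17 bp
  [110,120): 10 bp
  [120,135): 15 bp
  [135,143): 8 bp
  [143,149): 6 bp
  [149,153): 4 bp
  [153,158): 5 bp
  [158,164): 6 bp
  [164,184): 20 bp
  [184,188): 4 bp
  [188,193): 5 bp
  [193,202): 9 bp
  [202,208): 6 bp
  [208,222): 14 bp
  [222,227): 5 bp

[2,3,4,4,5,5,5,5,6,6,6,6,7,7,7,8,9,9,10,10,11,11,14,15,15,17,20]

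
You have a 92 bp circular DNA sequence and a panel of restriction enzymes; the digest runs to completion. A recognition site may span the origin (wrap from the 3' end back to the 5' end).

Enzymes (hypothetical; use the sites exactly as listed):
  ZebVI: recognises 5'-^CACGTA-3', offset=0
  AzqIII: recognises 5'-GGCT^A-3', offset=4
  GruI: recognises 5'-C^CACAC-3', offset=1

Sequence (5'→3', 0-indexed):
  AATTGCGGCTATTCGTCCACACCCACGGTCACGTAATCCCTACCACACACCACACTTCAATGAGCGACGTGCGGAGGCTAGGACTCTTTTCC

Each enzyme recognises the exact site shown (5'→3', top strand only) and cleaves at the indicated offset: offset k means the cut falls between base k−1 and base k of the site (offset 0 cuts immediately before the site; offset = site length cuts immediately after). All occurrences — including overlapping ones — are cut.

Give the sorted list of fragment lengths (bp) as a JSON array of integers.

[7,7,12,14,23,29]

Per-enzyme occurrences:
  ZebVI CACGTA/0: at [29] ⇒ [29]
  AzqIII GGCTA/4: at [6, 75] ⇒ [10, 79]
  GruI CCACAC/1: at [16, 42, 49] ⇒ [17, 43, 50]

Pooled cuts: [10, 17, 29, 43, 50, 79]

Fragments:
  10→17: 7 bp
  17→29: 12 bp
  29→43: 14 bp
  43→50: 7 bp
  50→79: 29 bp
  79→10 (wrap): 92-79+10 = 23 bp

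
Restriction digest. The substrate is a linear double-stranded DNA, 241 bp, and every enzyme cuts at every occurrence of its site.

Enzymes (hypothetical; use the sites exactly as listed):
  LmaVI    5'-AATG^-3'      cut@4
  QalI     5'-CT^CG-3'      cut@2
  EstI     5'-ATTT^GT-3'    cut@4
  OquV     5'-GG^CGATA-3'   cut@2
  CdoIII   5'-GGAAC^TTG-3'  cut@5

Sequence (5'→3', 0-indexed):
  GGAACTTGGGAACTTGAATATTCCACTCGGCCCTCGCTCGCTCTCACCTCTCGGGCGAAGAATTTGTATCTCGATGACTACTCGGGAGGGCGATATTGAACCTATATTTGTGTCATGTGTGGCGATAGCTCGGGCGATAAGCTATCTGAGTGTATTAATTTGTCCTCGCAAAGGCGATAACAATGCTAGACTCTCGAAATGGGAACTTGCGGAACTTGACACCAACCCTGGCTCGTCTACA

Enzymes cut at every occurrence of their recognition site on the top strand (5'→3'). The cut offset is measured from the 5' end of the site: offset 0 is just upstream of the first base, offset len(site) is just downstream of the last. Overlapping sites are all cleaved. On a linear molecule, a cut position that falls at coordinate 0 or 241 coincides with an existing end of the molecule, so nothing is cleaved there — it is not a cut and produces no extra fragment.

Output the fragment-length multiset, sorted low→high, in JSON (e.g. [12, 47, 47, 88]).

Per-enzyme occurrences:
  LmaVI (AATG, off=4): starts [181, 197] → cuts [185, 201]
  QalI (CTCG, off=2): starts [25, 32, 36, 49, 69, 80, 128, 164, 192, 231] → cuts [27, 34, 38, 51, 71, 82, 130, 166, 194, 233]
  EstI (ATTTGT, off=4): starts [61, 105, 157] → cuts [65, 109, 161]
  OquV (GGCGATA, off=2): starts [88, 120, 132, 172] → cuts [90, 122, 134, 174]
  CdoIII (GGAACTTG, off=5): starts [0, 8, 201, 210] → cuts [5, 13, 206, 215]

All cut coordinates (distinct, sorted): [5, 13, 27, 34, 38, 51, 65, 71, 82, 90, 109, 122, 130, 134, 161, 166, 174, 185, 194, 201, 206, 215, 233]

Fragment lengths:
  [0,5): 5 bp
  [5,13): 8 bp
  [13,27): 14 bp
  [27,34): 7 bp
  [34,38): 4 bp
  [38,51): 13 bp
  [51,65): 14 bp
  [65,71): 6 bp
  [71,82): 11 bp
  [82,90): 8 bp
  [90,109): 19 bp
  [109,122): 13 bp
  [122,130): 8 bp
  [130,134): 4 bp
  [134,161): 27 bp
  [161,166): 5 bp
  [166,174): 8 bp
  [174,185): 11 bp
  [185,194): 9 bp
  [194,201): 7 bp
  [201,206): 5 bp
  [206,215): 9 bp
  [215,233): 18 bp
  [233,241): 8 bp

[4,4,5,5,5,6,7,7,8,8,8,8,8,9,9,11,11,13,13,14,14,18,19,27]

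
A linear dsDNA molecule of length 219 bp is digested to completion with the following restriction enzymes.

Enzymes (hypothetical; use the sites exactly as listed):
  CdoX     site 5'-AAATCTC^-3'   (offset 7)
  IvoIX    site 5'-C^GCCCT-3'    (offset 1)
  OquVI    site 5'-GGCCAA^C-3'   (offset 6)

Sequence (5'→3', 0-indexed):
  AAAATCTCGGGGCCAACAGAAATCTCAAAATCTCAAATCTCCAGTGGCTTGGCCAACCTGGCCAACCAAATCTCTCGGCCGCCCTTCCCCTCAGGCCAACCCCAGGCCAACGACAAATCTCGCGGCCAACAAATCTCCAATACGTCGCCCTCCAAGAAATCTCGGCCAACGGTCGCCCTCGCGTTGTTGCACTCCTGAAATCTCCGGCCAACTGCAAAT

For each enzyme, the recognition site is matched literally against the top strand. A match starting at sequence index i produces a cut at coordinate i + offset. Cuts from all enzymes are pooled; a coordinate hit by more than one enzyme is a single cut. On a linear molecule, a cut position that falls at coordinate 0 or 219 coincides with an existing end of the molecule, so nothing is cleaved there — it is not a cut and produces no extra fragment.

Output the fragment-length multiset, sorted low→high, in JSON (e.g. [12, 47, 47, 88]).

[5,6,6,7,7,8,8,8,8,8,8,9,9,9,10,11,11,15,17,19,30]

Per-enzyme occurrences:
  CdoX (AAATCTC, off=7): starts [1, 19, 27, 34, 67, 114, 130, 156, 197] → cuts [8, 26, 34, 41, 74, 121, 137, 163, 204]
  IvoIX (CGCCCT, off=1): starts [79, 145, 173] → cuts [80, 146, 174]
  OquVI (GGCCAAC, off=6): starts [10, 50, 59, 93, 104, 123, 163, 205] → cuts [16, 56, 65, 99, 110, 129, 169, 211]

All cut coordinates (distinct, sorted): [8, 16, 26, 34, 41, 56, 65, 74, 80, 99, 110, 121, 129, 137, 146, 163, 169, 174, 204, 211]

Fragment lengths:
  [0,8): 8 bp
  [8,16): 8 bp
  [16,26): 10 bp
  [26,34): 8 bp
  [34,41): 7 bp
  [41,56): 15 bp
  [56,65): 9 bp
  [65,74): 9 bp
  [74,80): 6 bp
  [80,99): 19 bp
  [99,110): 11 bp
  [110,121): 11 bp
  [121,129): 8 bp
  [129,137): 8 bp
  [137,146): 9 bp
  [146,163): 17 bp
  [163,169): 6 bp
  [169,174): 5 bp
  [174,204): 30 bp
  [204,211): 7 bp
  [211,219): 8 bp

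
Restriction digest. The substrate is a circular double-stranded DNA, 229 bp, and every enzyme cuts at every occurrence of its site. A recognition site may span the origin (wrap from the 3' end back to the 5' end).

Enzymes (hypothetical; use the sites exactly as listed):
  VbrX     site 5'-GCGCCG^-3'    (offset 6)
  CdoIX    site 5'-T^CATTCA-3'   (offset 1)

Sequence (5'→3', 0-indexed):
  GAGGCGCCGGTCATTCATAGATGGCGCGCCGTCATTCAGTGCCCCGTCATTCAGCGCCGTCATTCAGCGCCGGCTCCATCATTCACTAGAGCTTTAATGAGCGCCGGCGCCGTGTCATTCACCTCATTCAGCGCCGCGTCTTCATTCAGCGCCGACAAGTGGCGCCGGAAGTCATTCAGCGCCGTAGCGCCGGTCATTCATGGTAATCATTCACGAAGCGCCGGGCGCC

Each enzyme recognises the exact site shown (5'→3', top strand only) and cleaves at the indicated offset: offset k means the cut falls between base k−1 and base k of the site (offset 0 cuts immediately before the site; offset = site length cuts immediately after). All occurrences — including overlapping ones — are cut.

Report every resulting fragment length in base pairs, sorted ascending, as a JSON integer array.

[1,1,2,2,3,5,6,6,7,7,8,8,9,12,12,12,12,12,13,13,15,16,20,27]

Scan for sites:
  VbrX GCGCCG/6: at [3, 25, 53, 66, 100, 106, 130, 148, 161, 178, 186, 217, 224] ⇒ [1, 9, 31, 59, 72, 106, 112, 136, 154, 167, 184, 192, 223]
  CdoIX TCATTCA/1: at [10, 31, 46, 59, 78, 114, 123, 141, 171, 193, 206] ⇒ [11, 32, 47, 60, 79, 115, 124, 142, 172, 194, 207]

Pooled cuts: [1, 9, 11, 31, 32, 47, 59, 60, 72, 79, 106, 112, 115, 124, 136, 142, 154, 167, 172, 184, 192, 194, 207, 223]

Fragment lengths:
  1→9: 8 bp
  9→11: 2 bp
  11→31: 20 bp
  31→32: 1 bp
  32→47: 15 bp
  47→59: 12 bp
  59→60: 1 bp
  60→72: 12 bp
  72→79: 7 bp
  79→106: 27 bp
  106→112: 6 bp
  112→115: 3 bp
  115→124: 9 bp
  124→136: 12 bp
  136→142: 6 bp
  142→154: 12 bp
  154→167: 13 bp
  167→172: 5 bp
  172→184: 12 bp
  184→192: 8 bp
  192→194: 2 bp
  194→207: 13 bp
  207→223: 16 bp
  223→1 (wrap): 229-223+1 = 7 bp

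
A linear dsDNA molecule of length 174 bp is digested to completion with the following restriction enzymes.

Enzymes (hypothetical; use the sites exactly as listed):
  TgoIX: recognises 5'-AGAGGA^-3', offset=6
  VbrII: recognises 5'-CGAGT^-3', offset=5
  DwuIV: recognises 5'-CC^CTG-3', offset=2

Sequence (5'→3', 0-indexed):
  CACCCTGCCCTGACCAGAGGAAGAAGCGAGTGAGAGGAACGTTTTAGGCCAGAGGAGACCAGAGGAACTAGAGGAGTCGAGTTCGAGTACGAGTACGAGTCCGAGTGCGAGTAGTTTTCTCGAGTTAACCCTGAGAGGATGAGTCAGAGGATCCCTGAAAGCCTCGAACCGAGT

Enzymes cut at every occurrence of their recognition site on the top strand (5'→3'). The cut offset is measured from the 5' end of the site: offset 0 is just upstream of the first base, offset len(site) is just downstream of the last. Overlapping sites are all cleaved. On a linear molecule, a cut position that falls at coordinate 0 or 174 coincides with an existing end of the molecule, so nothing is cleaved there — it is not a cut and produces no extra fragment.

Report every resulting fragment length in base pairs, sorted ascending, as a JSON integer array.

Per-enzyme occurrences:
  TgoIX (AGAGGA, off=6): starts [15, 32, 50, 60, 69, 133, 145] → cuts [21, 38, 56, 66, 75, 139, 151]
  VbrII (CGAGT, off=5): starts [26, 77, 83, 89, 95, 101, 107, 120, 169] → cuts [31, 82, 88, 94, 100, 106, 112, 125] (position 174 is a terminus of the linear molecule — no cut)
  DwuIV (CCCTG, off=2): starts [2, 7, 128, 152] → cuts [4, 9, 130, 154]

All cut coordinates (distinct, sorted): [4, 9, 21, 31, 38, 56, 66, 75, 82, 88, 94, 100, 106, 112, 125, 130, 139, 151, 154]

Fragments:
  [0,4): 4 bp
  [4,9): 5 bp
  [9,21): 12 bp
  [21,31): 10 bp
  [31,38): 7 bp
  [38,56): 18 bp
  [56,66): 10 bp
  [66,75): 9 bp
  [75,82): 7 bp
  [82,88): 6 bp
  [88,94): 6 bp
  [94,100): 6 bp
  [100,106): 6 bp
  [106,112): 6 bp
  [112,125): 13 bp
  [125,130): 5 bp
  [130,139): 9 bp
  [139,151): 12 bp
  [151,154): 3 bp
  [154,174): 20 bp

[3,4,5,5,6,6,6,6,6,7,7,9,9,10,10,12,12,13,18,20]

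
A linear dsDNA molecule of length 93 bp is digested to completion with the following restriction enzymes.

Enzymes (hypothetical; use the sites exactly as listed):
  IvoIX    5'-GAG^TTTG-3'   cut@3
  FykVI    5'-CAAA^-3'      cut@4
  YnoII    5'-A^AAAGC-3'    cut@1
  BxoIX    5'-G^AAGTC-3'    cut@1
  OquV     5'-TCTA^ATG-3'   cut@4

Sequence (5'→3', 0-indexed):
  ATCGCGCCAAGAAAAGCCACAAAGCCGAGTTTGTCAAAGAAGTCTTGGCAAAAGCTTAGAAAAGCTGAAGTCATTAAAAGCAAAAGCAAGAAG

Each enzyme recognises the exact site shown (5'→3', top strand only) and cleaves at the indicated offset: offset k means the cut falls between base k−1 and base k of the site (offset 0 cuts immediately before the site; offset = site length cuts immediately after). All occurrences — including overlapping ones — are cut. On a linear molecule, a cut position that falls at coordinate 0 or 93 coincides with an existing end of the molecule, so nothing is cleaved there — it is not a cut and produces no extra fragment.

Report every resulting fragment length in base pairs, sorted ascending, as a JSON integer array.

[1,2,2,6,6,7,8,9,9,9,11,11,12]

Scan for sites:
  IvoIX (GAGTTTG, off=3): starts [26] → cuts [29]
  FykVI (CAAA, off=4): starts [19, 34, 48, 80] → cuts [23, 38, 52, 84]
  YnoII (AAAAGC, off=1): starts [11, 49, 59, 75, 81] → cuts [12, 50, 60, 76, 82]
  BxoIX (GAAGTC, off=1): starts [38, 66] → cuts [39, 67]
  OquV (TCTAATG, off=4): no sites

Pooled cuts: [12, 23, 29, 38, 39, 50, 52, 60, 67, 76, 82, 84]

Fragment lengths:
  [0,12): 12 bp
  [12,23): 11 bp
  [23,29): 6 bp
  [29,38): 9 bp
  [38,39): 1 bp
  [39,50): 11 bp
  [50,52): 2 bp
  [52,60): 8 bp
  [60,67): 7 bp
  [67,76): 9 bp
  [76,82): 6 bp
  [82,84): 2 bp
  [84,93): 9 bp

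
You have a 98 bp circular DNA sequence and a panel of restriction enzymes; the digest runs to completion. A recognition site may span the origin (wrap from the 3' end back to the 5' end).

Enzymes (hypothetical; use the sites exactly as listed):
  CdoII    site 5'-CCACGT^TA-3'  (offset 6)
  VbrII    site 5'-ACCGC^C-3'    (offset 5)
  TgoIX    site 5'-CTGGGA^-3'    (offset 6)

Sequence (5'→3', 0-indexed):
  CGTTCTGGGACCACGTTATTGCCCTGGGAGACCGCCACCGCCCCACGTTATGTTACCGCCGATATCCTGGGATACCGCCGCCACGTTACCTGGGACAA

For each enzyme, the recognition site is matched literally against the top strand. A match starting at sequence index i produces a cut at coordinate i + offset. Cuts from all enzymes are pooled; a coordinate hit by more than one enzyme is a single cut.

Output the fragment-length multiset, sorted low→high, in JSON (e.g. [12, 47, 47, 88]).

[6,6,6,6,7,8,9,11,13,13,13]

Per-enzyme occurrences:
  CdoII CCACGTTA/6: at [10, 42, 80] ⇒ [16, 48, 86]
  VbrII ACCGCC/5: at [30, 36, 54, 73] ⇒ [35, 41, 59, 78]
  TgoIX CTGGGA/6: at [4, 23, 66, 89] ⇒ [10, 29, 72, 95]

All cut coordinates (distinct, sorted): [10, 16, 29, 35, 41, 48, 59, 72, 78, 86, 95]

Fragments:
  10→16: 6 bp
  16→29: 13 bp
  29→35: 6 bp
  35→41: 6 bp
  41→48: 7 bp
  48→59: 11 bp
  59→72: 13 bp
  72→78: 6 bp
  78→86: 8 bp
  86→95: 9 bp
  95→10 (wrap): 98-95+10 = 13 bp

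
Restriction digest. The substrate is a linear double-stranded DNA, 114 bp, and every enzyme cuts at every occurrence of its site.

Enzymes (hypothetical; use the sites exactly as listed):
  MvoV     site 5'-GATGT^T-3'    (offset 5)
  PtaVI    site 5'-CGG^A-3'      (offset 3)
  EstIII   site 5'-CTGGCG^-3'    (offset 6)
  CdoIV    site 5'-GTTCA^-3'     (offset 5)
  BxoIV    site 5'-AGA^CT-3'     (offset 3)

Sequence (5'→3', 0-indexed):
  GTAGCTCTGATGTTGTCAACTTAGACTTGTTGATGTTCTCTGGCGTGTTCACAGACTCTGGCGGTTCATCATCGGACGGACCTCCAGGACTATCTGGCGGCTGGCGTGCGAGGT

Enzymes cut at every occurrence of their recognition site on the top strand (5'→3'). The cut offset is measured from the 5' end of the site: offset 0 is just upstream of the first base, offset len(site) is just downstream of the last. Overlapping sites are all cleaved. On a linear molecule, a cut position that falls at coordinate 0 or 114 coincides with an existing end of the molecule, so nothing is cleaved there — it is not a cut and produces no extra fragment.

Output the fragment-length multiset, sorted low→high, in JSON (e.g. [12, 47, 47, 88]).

Scan for sites:
  MvoV (GATGTT, off=5): starts [8, 31] → cuts [13, 36]
  PtaVI (CGGA, off=3): starts [72, 76] → cuts [75, 79]
  EstIII (CTGGCG, off=6): starts [39, 57, 93, 100] → cuts [45, 63, 99, 106]
  CdoIV (GTTCA, off=5): starts [46, 63] → cuts [51, 68]
  BxoIV (AGACT, off=3): starts [22, 52] → cuts [25, 55]

Pooled cuts: [13, 25, 36, 45, 51, 55, 63, 68, 75, 79, 99, 106]

Fragments:
  [0,13): 13 bp
  [13,25): 12 bp
  [25,36): 11 bp
  [36,45): 9 bp
  [45,51): 6 bp
  [51,55): 4 bp
  [55,63): 8 bp
  [63,68): 5 bp
  [68,75): 7 bp
  [75,79): 4 bp
  [79,99): 20 bp
  [99,106): 7 bp
  [106,114): 8 bp

[4,4,5,6,7,7,8,8,9,11,12,13,20]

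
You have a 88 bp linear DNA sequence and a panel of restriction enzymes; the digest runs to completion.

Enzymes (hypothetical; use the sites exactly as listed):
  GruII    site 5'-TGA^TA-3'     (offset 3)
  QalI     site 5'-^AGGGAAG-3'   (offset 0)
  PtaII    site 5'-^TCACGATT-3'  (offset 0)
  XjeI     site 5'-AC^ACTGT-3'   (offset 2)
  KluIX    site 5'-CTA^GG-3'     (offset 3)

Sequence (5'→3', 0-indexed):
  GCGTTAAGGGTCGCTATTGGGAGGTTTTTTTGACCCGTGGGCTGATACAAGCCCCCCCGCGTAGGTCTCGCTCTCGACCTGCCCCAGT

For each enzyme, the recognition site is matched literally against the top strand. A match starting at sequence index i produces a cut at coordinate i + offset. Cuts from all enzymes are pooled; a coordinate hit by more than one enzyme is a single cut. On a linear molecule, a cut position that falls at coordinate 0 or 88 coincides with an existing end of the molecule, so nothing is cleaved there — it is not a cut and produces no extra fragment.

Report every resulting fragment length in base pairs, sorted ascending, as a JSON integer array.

[43,45]

Scan for sites:
  GruII TGATA/3: at [42] ⇒ [45]
  QalI (AGGGAAG, off=0): no sites
  PtaII (TCACGATT, off=0): no sites
  XjeI (ACACTGT, off=2): no sites
  KluIX (CTAGG, off=3): no sites

Pooled cuts: [45]

Fragments:
  [0,45): 45 bp
  [45,88): 43 bp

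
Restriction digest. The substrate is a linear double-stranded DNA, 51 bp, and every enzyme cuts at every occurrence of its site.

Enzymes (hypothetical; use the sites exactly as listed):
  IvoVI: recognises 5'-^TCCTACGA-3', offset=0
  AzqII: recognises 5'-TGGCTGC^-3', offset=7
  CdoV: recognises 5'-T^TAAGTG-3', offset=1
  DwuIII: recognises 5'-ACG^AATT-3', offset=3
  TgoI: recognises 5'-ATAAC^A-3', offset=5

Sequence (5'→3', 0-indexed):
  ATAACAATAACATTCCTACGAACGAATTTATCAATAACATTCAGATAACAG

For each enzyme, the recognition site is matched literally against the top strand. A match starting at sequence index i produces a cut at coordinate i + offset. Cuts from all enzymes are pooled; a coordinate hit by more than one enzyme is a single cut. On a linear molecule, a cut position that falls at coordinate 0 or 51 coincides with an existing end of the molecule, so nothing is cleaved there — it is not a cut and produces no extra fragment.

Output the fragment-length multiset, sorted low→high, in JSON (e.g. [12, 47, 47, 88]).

[2,2,5,6,11,11,14]

Scan for sites:
  IvoVI (TCCTACGA, off=0): starts [13] → cuts [13]
  AzqII (TGGCTGC, off=7): no sites
  CdoV (TTAAGTG, off=1): no sites
  DwuIII (ACGAATT, off=3): starts [21] → cuts [24]
  TgoI (ATAACA, off=5): starts [0, 6, 33, 44] → cuts [5, 11, 38, 49]

Pooled cuts: [5, 11, 13, 24, 38, 49]

Fragment lengths:
  [0,5): 5 bp
  [5,11): 6 bp
  [11,13): 2 bp
  [13,24): 11 bp
  [24,38): 14 bp
  [38,49): 11 bp
  [49,51): 2 bp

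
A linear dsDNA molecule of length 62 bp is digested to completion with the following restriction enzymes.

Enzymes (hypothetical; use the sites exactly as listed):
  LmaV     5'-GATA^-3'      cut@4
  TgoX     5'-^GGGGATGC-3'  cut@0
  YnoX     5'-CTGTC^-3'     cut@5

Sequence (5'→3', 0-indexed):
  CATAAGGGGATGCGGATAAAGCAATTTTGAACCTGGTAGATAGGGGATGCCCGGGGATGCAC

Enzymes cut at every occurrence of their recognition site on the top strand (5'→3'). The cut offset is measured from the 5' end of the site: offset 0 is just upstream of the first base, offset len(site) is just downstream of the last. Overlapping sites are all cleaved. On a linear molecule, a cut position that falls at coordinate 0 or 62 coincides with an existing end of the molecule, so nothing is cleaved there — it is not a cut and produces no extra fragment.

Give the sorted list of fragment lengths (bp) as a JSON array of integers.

Scan for sites:
  LmaV GATA/4: at [14, 38] ⇒ [18, 42]
  TgoX GGGGATGC/0: at [5, 42, 52] ⇒ [5, 42, 52]
  YnoX (CTGTC, off=5): no sites

All cut coordinates (distinct, sorted): [5, 18, 42, 52]

Fragments:
  [0,5): 5 bp
  [5,18): 13 bp
  [18,42): 24 bp
  [42,52): 10 bp
  [52,62): 10 bp

[5,10,10,13,24]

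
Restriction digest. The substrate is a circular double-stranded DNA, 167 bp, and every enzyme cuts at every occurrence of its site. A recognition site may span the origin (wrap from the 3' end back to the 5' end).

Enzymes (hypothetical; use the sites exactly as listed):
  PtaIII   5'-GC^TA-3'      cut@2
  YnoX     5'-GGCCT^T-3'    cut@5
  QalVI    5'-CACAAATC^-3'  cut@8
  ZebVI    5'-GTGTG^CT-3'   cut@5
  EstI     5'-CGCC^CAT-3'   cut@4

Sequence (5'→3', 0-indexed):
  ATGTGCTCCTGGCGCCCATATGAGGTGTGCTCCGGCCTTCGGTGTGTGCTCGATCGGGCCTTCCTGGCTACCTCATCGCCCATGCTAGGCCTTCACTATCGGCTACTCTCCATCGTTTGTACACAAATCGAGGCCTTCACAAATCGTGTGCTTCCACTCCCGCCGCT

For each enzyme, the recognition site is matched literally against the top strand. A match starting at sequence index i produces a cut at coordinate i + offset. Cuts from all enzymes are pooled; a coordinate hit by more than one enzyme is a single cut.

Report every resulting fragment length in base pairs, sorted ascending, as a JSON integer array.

[5,5,7,7,7,9,9,10,11,12,13,13,16,17,26]

Scan for sites:
  PtaIII (GCTA, off=2): starts [66, 83, 101, 164] → cuts [68, 85, 103, 166]
  YnoX (GGCCTT, off=5): starts [33, 56, 87, 131] → cuts [38, 61, 92, 136]
  QalVI (CACAAATC, off=8): starts [121, 137] → cuts [129, 145]
  ZebVI (GTGTGCT, off=5): starts [24, 43, 145] → cuts [29, 48, 150]
  EstI (CGCCCAT, off=4): starts [12, 76] → cuts [16, 80]

Pooled cuts: [16, 29, 38, 48, 61, 68, 80, 85, 92, 103, 129, 136, 145, 150, 166]

Fragment lengths:
  16→29: 13 bp
  29→38: 9 bp
  38→48: 10 bp
  48→61: 13 bp
  61→68: 7 bp
  68→80: 12 bp
  80→85: 5 bp
  85→92: 7 bp
  92→103: 11 bp
  103→129: 26 bp
  129→136: 7 bp
  136→145: 9 bp
  145→150: 5 bp
  150→166: 16 bp
  166→16 (wrap): 167-166+16 = 17 bp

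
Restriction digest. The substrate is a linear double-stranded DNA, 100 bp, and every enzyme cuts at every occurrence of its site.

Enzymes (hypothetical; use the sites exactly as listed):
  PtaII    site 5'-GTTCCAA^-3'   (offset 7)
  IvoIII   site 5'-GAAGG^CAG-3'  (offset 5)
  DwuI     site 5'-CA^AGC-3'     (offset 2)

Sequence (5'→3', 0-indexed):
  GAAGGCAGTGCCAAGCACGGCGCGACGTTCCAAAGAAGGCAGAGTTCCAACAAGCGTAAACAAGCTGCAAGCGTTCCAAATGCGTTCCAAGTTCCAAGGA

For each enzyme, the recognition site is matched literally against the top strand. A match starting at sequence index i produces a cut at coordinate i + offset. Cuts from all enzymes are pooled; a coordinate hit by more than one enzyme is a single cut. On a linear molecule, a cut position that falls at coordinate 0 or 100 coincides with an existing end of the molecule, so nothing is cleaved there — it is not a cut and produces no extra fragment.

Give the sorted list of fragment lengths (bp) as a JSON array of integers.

[2,3,5,6,7,7,8,10,10,11,11,20]

Per-enzyme occurrences:
  PtaII GTTCCAA/7: at [26, 43, 72, 83, 90] ⇒ [33, 50, 79, 90, 97]
  IvoIII GAAGGCAG/5: at [0, 34] ⇒ [5, 39]
  DwuI CAAGC/2: at [11, 50, 60, 67] ⇒ [13, 52, 62, 69]

All cut coordinates (distinct, sorted): [5, 13, 33, 39, 50, 52, 62, 69, 79, 90, 97]

Fragments:
  [0,5): 5 bp
  [5,13): 8 bp
  [13,33): 20 bp
  [33,39): 6 bp
  [39,50): 11 bp
  [50,52): 2 bp
  [52,62): 10 bp
  [62,69): 7 bp
  [69,79): 10 bp
  [79,90): 11 bp
  [90,97): 7 bp
  [97,100): 3 bp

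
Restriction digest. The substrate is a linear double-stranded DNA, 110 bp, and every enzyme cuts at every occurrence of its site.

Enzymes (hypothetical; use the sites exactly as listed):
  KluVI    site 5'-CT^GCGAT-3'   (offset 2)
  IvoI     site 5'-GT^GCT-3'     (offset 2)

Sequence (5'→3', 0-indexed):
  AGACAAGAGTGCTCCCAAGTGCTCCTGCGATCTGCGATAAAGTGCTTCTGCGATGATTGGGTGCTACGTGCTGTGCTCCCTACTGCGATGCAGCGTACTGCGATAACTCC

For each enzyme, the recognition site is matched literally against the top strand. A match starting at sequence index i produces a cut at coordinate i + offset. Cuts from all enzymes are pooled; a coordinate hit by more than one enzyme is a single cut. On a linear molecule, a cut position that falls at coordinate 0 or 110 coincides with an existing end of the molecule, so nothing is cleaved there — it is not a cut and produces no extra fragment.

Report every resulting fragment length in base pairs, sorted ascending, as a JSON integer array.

Site scan:
  KluVI (CTGCGAT, off=2): starts [24, 31, 47, 82, 97] → cuts [26, 33, 49, 84, 99]
  IvoI (GTGCT, off=2): starts [8, 18, 41, 60, 67, 72] → cuts [10, 20, 43, 62, 69, 74]

Pooled cuts: [10, 20, 26, 33, 43, 49, 62, 69, 74, 84, 99]

Fragment lengths:
  [0,10): 10 bp
  [10,20): 10 bp
  [20,26): 6 bp
  [26,33): 7 bp
  [33,43): 10 bp
  [43,49): 6 bp
  [49,62): 13 bp
  [62,69): 7 bp
  [69,74): 5 bp
  [74,84): 10 bp
  [84,99): 15 bp
  [99,110): 11 bp

[5,6,6,7,7,10,10,10,10,11,13,15]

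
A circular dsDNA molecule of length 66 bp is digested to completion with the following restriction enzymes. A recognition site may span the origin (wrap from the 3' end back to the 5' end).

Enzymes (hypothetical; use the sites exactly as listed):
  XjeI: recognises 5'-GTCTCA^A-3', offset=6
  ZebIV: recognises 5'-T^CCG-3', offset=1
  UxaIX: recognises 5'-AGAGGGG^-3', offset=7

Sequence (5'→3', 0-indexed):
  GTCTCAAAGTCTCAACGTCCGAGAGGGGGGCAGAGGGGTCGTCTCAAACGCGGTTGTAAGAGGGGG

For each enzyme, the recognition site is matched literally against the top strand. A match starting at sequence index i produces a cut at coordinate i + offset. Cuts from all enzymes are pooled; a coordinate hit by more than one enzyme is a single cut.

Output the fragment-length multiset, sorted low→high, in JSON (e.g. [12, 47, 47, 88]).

[4,7,8,8,10,10,19]

Site scan:
  XjeI GTCTCAA/6: at [0, 8, 40] ⇒ [6, 14, 46]
  ZebIV TCCG/1: at [17] ⇒ [18]
  UxaIX AGAGGGG/7: at [21, 31, 58] ⇒ [28, 38, 65]

Pooled cuts: [6, 14, 18, 28, 38, 46, 65]

Fragments:
  6→14: 8 bp
  14→18: 4 bp
  18→28: 10 bp
  28→38: 10 bp
  38→46: 8 bp
  46→65: 19 bp
  65→6 (wrap): 66-65+6 = 7 bp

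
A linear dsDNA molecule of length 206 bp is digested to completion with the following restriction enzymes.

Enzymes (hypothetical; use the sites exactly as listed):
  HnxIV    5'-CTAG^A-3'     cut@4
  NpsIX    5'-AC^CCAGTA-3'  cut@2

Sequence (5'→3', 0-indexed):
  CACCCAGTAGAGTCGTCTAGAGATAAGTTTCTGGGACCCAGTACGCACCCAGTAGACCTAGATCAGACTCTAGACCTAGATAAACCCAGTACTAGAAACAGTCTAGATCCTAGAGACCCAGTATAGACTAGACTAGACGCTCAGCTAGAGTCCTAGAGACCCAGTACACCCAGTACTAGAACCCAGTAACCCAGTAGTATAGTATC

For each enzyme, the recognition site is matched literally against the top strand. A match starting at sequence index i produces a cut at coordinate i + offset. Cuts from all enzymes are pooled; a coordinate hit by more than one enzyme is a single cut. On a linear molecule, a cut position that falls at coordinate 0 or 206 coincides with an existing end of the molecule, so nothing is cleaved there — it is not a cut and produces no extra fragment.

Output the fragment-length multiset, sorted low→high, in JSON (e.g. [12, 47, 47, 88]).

[3,3,4,4,5,6,6,7,8,8,9,10,10,11,11,12,12,13,14,16,17,17]

Scan for sites:
  HnxIV CTAGA/4: at [16, 57, 69, 75, 91, 102, 109, 127, 132, 144, 152, 175] ⇒ [20, 61, 73, 79, 95, 106, 113, 131, 136, 148, 156, 179]
  NpsIX ACCCAGTA/2: at [1, 35, 46, 83, 115, 158, 167, 180, 188] ⇒ [3, 37, 48, 85, 117, 160, 169, 182, 190]

All cut coordinates (distinct, sorted): [3, 20, 37, 48, 61, 73, 79, 85, 95, 106, 113, 117, 131, 136, 148, 156, 160, 169, 179, 182, 190]

Fragments:
  [0,3): 3 bp
  [3,20): 17 bp
  [20,37): 17 bp
  [37,48): 11 bp
  [48,61): 13 bp
  [61,73): 12 bp
  [73,79): 6 bp
  [79,85): 6 bp
  [85,95): 10 bp
  [95,106): 11 bp
  [106,113): 7 bp
  [113,117): 4 bp
  [117,131): 14 bp
  [131,136): 5 bp
  [136,148): 12 bp
  [148,156): 8 bp
  [156,160): 4 bp
  [160,169): 9 bp
  [169,179): 10 bp
  [179,182): 3 bp
  [182,190): 8 bp
  [190,206): 16 bp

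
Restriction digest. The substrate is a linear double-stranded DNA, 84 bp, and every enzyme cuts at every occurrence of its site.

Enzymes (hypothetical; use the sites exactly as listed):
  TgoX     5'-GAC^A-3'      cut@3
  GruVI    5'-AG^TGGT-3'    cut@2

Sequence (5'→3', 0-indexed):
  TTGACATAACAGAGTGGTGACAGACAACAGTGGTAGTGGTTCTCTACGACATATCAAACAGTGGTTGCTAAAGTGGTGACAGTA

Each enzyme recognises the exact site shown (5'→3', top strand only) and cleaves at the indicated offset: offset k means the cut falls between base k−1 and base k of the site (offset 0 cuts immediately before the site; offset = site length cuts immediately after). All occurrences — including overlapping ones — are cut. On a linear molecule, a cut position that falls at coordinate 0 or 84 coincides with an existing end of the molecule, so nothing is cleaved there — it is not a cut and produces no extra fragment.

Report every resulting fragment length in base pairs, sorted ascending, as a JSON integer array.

Site scan:
  TgoX (GACA, off=3): starts [2, 18, 22, 47, 77] → cuts [5, 21, 25, 50, 80]
  GruVI (AGTGGT, off=2): starts [12, 28, 34, 59, 71] → cuts [14, 30, 36, 61, 73]

Pooled cuts: [5, 14, 21, 25, 30, 36, 50, 61, 73, 80]

Fragment lengths:
  [0,5): 5 bp
  [5,14): 9 bp
  [14,21): 7 bp
  [21,25): 4 bp
  [25,30): 5 bp
  [30,36): 6 bp
  [36,50): 14 bp
  [50,61): 11 bp
  [61,73): 12 bp
  [73,80): 7 bp
  [80,84): 4 bp

[4,4,5,5,6,7,7,9,11,12,14]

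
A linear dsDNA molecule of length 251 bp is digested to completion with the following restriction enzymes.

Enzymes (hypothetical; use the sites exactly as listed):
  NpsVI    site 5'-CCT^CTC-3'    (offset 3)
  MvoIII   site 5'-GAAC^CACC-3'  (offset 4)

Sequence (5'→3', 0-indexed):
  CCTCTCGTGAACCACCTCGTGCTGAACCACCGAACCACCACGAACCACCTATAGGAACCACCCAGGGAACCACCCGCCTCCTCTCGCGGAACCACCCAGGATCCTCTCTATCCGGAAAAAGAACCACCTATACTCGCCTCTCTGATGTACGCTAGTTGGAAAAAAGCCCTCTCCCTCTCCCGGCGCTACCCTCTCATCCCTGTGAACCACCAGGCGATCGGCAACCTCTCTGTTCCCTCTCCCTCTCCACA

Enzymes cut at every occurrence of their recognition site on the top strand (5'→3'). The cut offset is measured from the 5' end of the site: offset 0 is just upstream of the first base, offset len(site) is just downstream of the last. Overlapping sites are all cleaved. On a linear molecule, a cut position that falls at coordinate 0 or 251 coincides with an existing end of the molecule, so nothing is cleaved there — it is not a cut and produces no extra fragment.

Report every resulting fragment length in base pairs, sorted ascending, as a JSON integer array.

Scan for sites:
  NpsVI CCTCTC/3: at [0, 79, 102, 136, 167, 173, 189, 224, 235, 241] ⇒ [3, 82, 105, 139, 170, 176, 192, 227, 238, 244]
  MvoIII GAACCACC/4: at [8, 23, 31, 41, 54, 66, 88, 120, 203] ⇒ [12, 27, 35, 45, 58, 70, 92, 124, 207]

All cut coordinates (distinct, sorted): [3, 12, 27, 35, 45, 58, 70, 82, 92, 105, 124, 139, 170, 176, 192, 207, 227, 238, 244]

Fragments:
  [0,3): 3 bp
  [3,12): 9 bp
  [12,27): 15 bp
  [27,35): 8 bp
  [35,45): 10 bp
  [45,58): 13 bp
  [58,70): 12 bp
  [70,82): 12 bp
  [82,92): 10 bp
  [92,105): 13 bp
  [105,124): 19 bp
  [124,139): 15 bp
  [139,170): 31 bp
  [170,176): 6 bp
  [176,192): 16 bp
  [192,207): 15 bp
  [207,227): 20 bp
  [227,238): 11 bp
  [238,244): 6 bp
  [244,251): 7 bp

[3,6,6,7,8,9,10,10,11,12,12,13,13,15,15,15,16,19,20,31]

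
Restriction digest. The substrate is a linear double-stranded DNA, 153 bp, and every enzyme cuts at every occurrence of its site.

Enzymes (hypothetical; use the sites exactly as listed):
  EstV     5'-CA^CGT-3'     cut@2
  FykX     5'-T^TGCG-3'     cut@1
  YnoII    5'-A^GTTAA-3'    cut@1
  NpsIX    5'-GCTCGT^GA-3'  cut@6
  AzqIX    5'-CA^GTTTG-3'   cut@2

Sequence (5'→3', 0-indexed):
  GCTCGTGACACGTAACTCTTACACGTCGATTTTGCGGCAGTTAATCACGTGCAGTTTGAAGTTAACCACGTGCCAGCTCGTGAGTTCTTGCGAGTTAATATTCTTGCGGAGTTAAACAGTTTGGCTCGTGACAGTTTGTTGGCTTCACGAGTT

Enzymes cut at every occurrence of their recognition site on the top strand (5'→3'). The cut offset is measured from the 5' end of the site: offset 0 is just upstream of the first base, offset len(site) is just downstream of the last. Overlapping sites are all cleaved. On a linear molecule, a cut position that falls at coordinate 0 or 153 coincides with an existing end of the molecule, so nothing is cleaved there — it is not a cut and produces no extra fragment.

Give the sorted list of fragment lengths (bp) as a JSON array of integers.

Per-enzyme occurrences:
  EstV CACGT/2: at [8, 21, 45, 66] ⇒ [10, 23, 47, 68]
  FykX TTGCG/1: at [31, 87, 103] ⇒ [32, 88, 104]
  YnoII AGTTAA/1: at [38, 59, 92, 109] ⇒ [39, 60, 93, 110]
  NpsIX GCTCGTGA/6: at [0, 75, 123] ⇒ [6, 81, 129]
  AzqIX CAGTTTG/2: at [51, 116, 131] ⇒ [53, 118, 133]

Pooled cuts: [6, 10, 23, 32, 39, 47, 53, 60, 68, 81, 88, 93, 104, 110, 118, 129, 133]

Fragment lengths:
  [0,6): 6 bp
  [6,10): 4 bp
  [10,23): 13 bp
  [23,32): 9 bp
  [32,39): 7 bp
  [39,47): 8 bp
  [47,53): 6 bp
  [53,60): 7 bp
  [60,68): 8 bp
  [68,81): 13 bp
  [81,88): 7 bp
  [88,93): 5 bp
  [93,104): 11 bp
  [104,110): 6 bp
  [110,118): 8 bp
  [118,129): 11 bp
  [129,133): 4 bp
  [133,153): 20 bp

[4,4,5,6,6,6,7,7,7,8,8,8,9,11,11,13,13,20]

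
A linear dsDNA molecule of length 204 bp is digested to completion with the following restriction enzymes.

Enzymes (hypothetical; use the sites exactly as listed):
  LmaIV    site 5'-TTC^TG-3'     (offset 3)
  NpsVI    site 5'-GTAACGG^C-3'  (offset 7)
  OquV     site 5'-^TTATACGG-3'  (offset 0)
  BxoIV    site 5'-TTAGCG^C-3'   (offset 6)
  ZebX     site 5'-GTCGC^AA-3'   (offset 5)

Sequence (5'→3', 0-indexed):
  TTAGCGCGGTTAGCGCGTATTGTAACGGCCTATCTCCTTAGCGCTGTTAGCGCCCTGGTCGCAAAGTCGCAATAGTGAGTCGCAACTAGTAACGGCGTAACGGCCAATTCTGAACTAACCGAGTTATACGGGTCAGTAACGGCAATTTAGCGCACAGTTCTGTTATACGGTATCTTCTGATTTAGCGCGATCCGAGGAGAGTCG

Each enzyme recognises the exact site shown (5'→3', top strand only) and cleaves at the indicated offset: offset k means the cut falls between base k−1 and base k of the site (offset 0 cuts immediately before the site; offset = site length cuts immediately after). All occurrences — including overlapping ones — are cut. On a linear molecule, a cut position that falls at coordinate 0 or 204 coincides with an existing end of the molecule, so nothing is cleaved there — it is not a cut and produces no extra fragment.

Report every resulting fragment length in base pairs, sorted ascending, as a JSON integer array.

[2,6,7,8,8,8,9,9,10,10,10,12,13,13,13,15,15,17,19]

Site scan:
  LmaIV (TTCTG, off=3): starts [107, 157, 174] → cuts [110, 160, 177]
  NpsVI (GTAACGGC, off=7): starts [21, 88, 96, 135] → cuts [28, 95, 103, 142]
  OquV (TTATACGG, off=0): starts [123, 162] → cuts [123, 162]
  BxoIV (TTAGCGC, off=6): starts [0, 9, 37, 46, 146, 181] → cuts [6, 15, 43, 52, 152, 187]
  ZebX (GTCGCAA, off=5): starts [57, 65, 78] → cuts [62, 70, 83]

All cut coordinates (distinct, sorted): [6, 15, 28, 43, 52, 62, 70, 83, 95, 103, 110, 123, 142, 152, 160, 162, 177, 187]

Fragments:
  [0,6): 6 bp
  [6,15): 9 bp
  [15,28): 13 bp
  [28,43): 15 bp
  [43,52): 9 bp
  [52,62): 10 bp
  [62,70): 8 bp
  [70,83): 13 bp
  [83,95): 12 bp
  [95,103): 8 bp
  [103,110): 7 bp
  [110,123): 13 bp
  [123,142): 19 bp
  [142,152): 10 bp
  [152,160): 8 bp
  [160,162): 2 bp
  [162,177): 15 bp
  [177,187): 10 bp
  [187,204): 17 bp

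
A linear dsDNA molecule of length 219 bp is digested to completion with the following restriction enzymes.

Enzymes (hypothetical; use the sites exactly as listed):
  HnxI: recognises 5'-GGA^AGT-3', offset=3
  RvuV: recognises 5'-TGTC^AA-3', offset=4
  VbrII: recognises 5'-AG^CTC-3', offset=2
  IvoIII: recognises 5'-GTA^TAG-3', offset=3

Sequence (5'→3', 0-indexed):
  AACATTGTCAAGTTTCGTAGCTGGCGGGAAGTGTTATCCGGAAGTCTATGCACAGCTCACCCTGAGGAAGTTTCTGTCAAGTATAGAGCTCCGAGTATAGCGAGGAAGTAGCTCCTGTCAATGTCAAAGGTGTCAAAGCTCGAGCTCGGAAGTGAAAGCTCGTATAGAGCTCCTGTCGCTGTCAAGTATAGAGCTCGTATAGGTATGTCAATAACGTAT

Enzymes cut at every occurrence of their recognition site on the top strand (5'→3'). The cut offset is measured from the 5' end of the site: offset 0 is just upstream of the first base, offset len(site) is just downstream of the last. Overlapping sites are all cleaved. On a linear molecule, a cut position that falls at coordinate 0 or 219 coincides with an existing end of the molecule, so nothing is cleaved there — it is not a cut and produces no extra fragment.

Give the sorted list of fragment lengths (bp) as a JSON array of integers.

Scan for sites:
  HnxI (GGAAGT, off=3): starts [26, 39, 65, 103, 147] → cuts [29, 42, 68, 106, 150]
  RvuV (TGTCAA, off=4): starts [5, 74, 115, 121, 130, 179, 205] → cuts [9, 78, 119, 125, 134, 183, 209]
  VbrII (AGCTC, off=2): starts [53, 86, 109, 136, 142, 156, 167, 191] → cuts [55, 88, 111, 138, 144, 158, 169, 193]
  IvoIII (GTATAG, off=3): starts [80, 94, 161, 185, 196] → cuts [83, 97, 164, 188, 199]

All cut coordinates (distinct, sorted): [9, 29, 42, 55, 68, 78, 83, 88, 97, 106, 111, 119, 125, 134, 138, 144, 150, 158, 164, 169, 183, 188, 193, 199, 209]

Fragments:
  [0,9): 9 bp
  [9,29): 20 bp
  [29,42): 13 bp
  [42,55): 13 bp
  [55,68): 13 bp
  [68,78): 10 bp
  [78,83): 5 bp
  [83,88): 5 bp
  [88,97): 9 bp
  [97,106): 9 bp
  [106,111): 5 bp
  [111,119): 8 bp
  [119,125): 6 bp
  [125,134): 9 bp
  [134,138): 4 bp
  [138,144): 6 bp
  [144,150): 6 bp
  [150,158): 8 bp
  [158,164): 6 bp
  [164,169): 5 bp
  [169,183): 14 bp
  [183,188): 5 bp
  [188,193): 5 bp
  [193,199): 6 bp
  [199,209): 10 bp
  [209,219): 10 bp

[4,5,5,5,5,5,5,6,6,6,6,6,8,8,9,9,9,9,10,10,10,13,13,13,14,20]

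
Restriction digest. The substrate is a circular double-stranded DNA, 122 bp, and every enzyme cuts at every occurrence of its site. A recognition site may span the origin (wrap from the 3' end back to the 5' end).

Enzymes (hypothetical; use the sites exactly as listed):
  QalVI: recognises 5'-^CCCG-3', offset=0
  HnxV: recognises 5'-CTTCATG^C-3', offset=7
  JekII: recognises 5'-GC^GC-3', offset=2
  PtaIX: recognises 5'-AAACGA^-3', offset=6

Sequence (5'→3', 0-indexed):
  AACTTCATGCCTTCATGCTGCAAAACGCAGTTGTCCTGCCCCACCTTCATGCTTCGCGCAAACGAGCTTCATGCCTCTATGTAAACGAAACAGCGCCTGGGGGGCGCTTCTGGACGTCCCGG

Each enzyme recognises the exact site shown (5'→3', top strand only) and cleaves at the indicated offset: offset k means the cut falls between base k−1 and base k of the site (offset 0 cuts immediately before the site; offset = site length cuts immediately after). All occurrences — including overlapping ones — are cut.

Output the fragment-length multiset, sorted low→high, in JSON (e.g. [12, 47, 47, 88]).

[6,6,8,8,8,11,12,14,15,34]

Per-enzyme occurrences:
  QalVI CCCG/0: at [117] ⇒ [117]
  HnxV CTTCATGC/7: at [2, 10, 44, 66] ⇒ [9, 17, 51, 73]
  JekII GCGC/2: at [55, 92, 103] ⇒ [57, 94, 105]
  PtaIX AAACGA/6: at [59, 82] ⇒ [65, 88]

Pooled cuts: [9, 17, 51, 57, 65, 73, 88, 94, 105, 117]

Fragment lengths:
  9→17: 8 bp
  17→51: 34 bp
  51→57: 6 bp
  57→65: 8 bp
  65→73: 8 bp
  73→88: 15 bp
  88→94: 6 bp
  94→105: 11 bp
  105→117: 12 bp
  117→9 (wrap): 122-117+9 = 14 bp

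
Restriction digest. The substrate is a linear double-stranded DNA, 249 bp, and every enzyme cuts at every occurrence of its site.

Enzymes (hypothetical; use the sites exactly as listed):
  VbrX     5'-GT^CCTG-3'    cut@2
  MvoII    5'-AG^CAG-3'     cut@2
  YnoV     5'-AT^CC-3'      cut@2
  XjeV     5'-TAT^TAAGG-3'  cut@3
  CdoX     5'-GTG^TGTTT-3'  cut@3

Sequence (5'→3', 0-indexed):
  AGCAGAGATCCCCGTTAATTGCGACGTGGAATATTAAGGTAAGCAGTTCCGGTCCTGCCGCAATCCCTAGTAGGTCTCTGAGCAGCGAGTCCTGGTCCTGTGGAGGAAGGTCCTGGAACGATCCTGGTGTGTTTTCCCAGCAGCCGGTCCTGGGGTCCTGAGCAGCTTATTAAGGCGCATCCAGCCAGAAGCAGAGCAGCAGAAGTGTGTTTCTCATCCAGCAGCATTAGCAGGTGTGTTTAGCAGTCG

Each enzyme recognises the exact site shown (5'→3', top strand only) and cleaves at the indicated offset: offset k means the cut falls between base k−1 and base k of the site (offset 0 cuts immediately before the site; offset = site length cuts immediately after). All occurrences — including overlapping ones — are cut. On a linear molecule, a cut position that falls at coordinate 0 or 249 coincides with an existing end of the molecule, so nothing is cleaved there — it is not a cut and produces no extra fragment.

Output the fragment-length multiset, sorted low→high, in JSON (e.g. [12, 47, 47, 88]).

Scan for sites:
  VbrX GTCCTG/2: at [51, 88, 94, 109, 146, 154] ⇒ [53, 90, 96, 111, 148, 156]
  MvoII AGCAG/2: at [0, 41, 80, 138, 160, 189, 194, 197, 219, 228, 241] ⇒ [2, 43, 82, 140, 162, 191, 196, 199, 221, 230, 243]
  YnoV ATCC/2: at [7, 62, 120, 178, 215] ⇒ [9, 64, 122, 180, 217]
  XjeV TATTAAGG/3: at [31, 167] ⇒ [34, 170]
  CdoX GTGTGTTT/3: at [126, 204, 233] ⇒ [129, 207, 236]

All cut coordinates (distinct, sorted): [2, 9, 34, 43, 53, 64, 82, 90, 96, 111, 122, 129, 140, 148, 156, 162, 170, 180, 191, 196, 199, 207, 217, 221, 230, 236, 243]

Fragments:
  [0,2): 2 bp
  [2,9): 7 bp
  [9,34): 25 bp
  [34,43): 9 bp
  [43,53): 10 bp
  [53,64): 11 bp
  [64,82): 18 bp
  [82,90): 8 bp
  [90,96): 6 bp
  [96,111): 15 bp
  [111,122): 11 bp
  [122,129): 7 bp
  [129,140): 11 bp
  [140,148): 8 bp
  [148,156): 8 bp
  [156,162): 6 bp
  [162,170): 8 bp
  [170,180): 10 bp
  [180,191): 11 bp
  [191,196): 5 bp
  [196,199): 3 bp
  [199,207): 8 bp
  [207,217): 10 bp
  [217,221): 4 bp
  [221,230): 9 bp
  [230,236): 6 bp
  [236,243): 7 bp
  [243,249): 6 bp

[2,3,4,5,6,6,6,6,7,7,7,8,8,8,8,8,9,9,10,10,10,11,11,11,11,15,18,25]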